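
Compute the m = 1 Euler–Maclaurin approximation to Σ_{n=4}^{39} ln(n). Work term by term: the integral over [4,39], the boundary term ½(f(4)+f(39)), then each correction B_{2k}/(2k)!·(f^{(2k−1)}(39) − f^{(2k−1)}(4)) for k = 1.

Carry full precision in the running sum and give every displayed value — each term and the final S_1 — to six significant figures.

S_1 ≈ 104.840

Integral: ∫_4^39 ln(x) dx = 102.334.
Endpoint term: (f(4) + f(39))/2 = (1.38629 + 3.66356)/2 = 2.52493.
Integral + boundary = 104.859.
Order-1 term: 1/12 · (0.0256410 − 0.250000) = -0.0186966.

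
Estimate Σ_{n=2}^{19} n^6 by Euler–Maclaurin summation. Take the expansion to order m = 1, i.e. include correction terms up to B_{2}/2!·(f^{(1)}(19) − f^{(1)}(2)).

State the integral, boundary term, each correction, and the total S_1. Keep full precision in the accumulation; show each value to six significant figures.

S_1 ≈ 1.52457e+08

The integral term ∫_2^19 x^6 dx = 1.27696e+08.
Endpoint term: (f(2) + f(19))/2 = (64.0000 + 4.70459e+07)/2 = 2.35230e+07.
So far: 1.51219e+08.
k=1: B_{2}/(2)! × [f^{(1)}(19) − f^{(1)}(2)] = 1/12 × (1.48566e+07 − 192.000) = 1.23803e+06.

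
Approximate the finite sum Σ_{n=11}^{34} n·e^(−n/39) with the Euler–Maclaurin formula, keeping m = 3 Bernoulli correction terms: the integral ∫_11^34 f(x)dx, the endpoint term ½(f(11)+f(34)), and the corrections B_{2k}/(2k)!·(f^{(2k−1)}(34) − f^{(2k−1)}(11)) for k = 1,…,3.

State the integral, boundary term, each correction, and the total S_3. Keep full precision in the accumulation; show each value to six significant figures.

S_3 ≈ 291.359

∫_11^34 x·e^(−x/39) dx evaluates to 280.142.
½[f(11) + f(34)] = ½[8.29659 + 14.2188] = 11.2577.
Running total after boundary: 291.400.
Order-1 term: 1/12 · (0.0536154 − 0.541502) = -0.0406572.
Partial sum through k=1: 291.359.
Order-2 term: −1/720 · (0.000585152 − 0.00134778) = 1.05920e-06.
Partial sum through k=2: 291.359.
Order-3 term: 1/30240 · (7.46255e-07 − 1.53816e-06) = -2.61873e-11.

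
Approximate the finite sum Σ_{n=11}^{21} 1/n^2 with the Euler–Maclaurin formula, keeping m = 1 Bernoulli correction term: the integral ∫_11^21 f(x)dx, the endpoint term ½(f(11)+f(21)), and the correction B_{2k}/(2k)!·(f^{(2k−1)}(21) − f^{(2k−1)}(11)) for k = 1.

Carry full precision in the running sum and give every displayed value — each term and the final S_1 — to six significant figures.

S_1 ≈ 0.0486633

∫_11^21 1/x^2 dx evaluates to 0.0432900.
Boundary: ½(f(11) + f(21)) = ½(0.00826446 + 0.00226757) = 0.00526602.
Integral + boundary = 0.0485561.
k=1: B_{2}/(2)! × [f^{(1)}(21) − f^{(1)}(11)] = 1/12 × (-0.000215959 − (-0.00150263)) = 0.000107223.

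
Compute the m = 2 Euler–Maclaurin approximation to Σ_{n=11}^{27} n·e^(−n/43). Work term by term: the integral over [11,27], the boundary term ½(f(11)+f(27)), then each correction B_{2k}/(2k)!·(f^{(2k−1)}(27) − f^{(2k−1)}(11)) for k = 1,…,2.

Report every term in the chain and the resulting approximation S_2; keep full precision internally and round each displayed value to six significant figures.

S_2 ≈ 202.864

∫_11^27 x·e^(−x/43) dx evaluates to 191.432.
½[f(11) + f(27)] = ½[8.51715 + 14.4101] = 11.4636.
So far: 202.896.
Correction k=1: B_{2}/2! · (f^{(1)}(27) − f^{(1)}(11)) = 1/12 · (0.198589 − 0.576213) = -0.0314687.
Partial sum through k=1: 202.864.
Correction k=2: B_{4}/4! · (f^{(3)}(27) − f^{(3)}(11)) = −1/720 · (0.000684697 − 0.00114915) = 6.45079e-07.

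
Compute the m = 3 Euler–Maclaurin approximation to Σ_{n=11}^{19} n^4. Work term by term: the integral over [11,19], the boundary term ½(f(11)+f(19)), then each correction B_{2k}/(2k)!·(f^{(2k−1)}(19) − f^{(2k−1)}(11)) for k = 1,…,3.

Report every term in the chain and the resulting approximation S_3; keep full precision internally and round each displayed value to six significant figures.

S_3 ≈ 537333

Integral: ∫_11^19 x^4 dx = 463010.
Endpoint term: (f(11) + f(19))/2 = (14641.0 + 130321)/2 = 72481.0.
Integral + boundary = 535491.
Order-1 term: 1/12 · (27436.0 − 5324.00) = 1842.67.
Running total after k=1: 537333.
Order-2 term: −1/720 · (456.000 − 264.000) = -0.266667.
Running total after k=2: 537333.
Order-3 term: 1/30240 · (0.00000 − 0.00000) = 0.00000.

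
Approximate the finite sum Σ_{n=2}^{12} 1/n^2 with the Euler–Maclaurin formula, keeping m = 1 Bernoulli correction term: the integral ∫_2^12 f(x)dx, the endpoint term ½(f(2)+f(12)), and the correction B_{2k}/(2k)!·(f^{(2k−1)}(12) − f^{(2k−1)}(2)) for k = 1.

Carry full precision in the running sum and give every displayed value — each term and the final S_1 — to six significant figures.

∫_2^12 1/x^2 dx evaluates to 0.416667.
Boundary: ½(f(2) + f(12)) = ½(0.250000 + 0.00694444) = 0.128472.
So far: 0.545139.
Correction k=1: B_{2}/2! · (f^{(1)}(12) − f^{(1)}(2)) = 1/12 · (-0.00115741 − (-0.250000)) = 0.0207369.

S_1 ≈ 0.565876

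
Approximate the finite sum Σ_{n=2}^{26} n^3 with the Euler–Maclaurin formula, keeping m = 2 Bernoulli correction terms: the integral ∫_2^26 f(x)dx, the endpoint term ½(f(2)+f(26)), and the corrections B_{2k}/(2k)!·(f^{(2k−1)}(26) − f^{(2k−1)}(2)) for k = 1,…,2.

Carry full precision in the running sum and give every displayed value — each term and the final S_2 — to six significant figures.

S_2 ≈ 123200

Integral: ∫_2^26 x^3 dx = 114240.
½[f(2) + f(26)] = ½[8.00000 + 17576.0] = 8792.00.
Integral + boundary = 123032.
k=1: B_{2}/(2)! × [f^{(1)}(26) − f^{(1)}(2)] = 1/12 × (2028.00 − 12.0000) = 168.000.
After k=1: 123200.
k=2: B_{4}/(4)! × [f^{(3)}(26) − f^{(3)}(2)] = −1/720 × (6.00000 − 6.00000) = 0.00000.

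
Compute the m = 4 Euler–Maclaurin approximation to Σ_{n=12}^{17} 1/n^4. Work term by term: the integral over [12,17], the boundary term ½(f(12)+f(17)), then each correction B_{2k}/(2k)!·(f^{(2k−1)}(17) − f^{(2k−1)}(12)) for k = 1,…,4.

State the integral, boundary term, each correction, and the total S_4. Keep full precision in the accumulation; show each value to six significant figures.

∫_12^17 1/x^4 dx evaluates to 0.000125054.
Boundary: ½(f(12) + f(17)) = ½(4.82253e-05 + 1.19730e-05) = 3.00992e-05.
Running total after boundary: 0.000155153.
Correction k=1: B_{2}/2! · (f^{(1)}(17) − f^{(1)}(12)) = 1/12 · (-2.81719e-06 − (-1.60751e-05)) = 1.10483e-06.
After k=1: 0.000156258.
Correction k=2: B_{4}/4! · (f^{(3)}(17) − f^{(3)}(12)) = −1/720 · (-2.92441e-07 − (-3.34898e-06)) = -4.24519e-09.
After k=2: 0.000156254.
Correction k=3: B_{6}/6! · (f^{(5)}(17) − f^{(5)}(12)) = 1/30240 · (-5.66668e-08 − (-1.30238e-06)) = 4.11943e-11.
After k=3: 0.000156254.
Correction k=4: B_{8}/8! · (f^{(7)}(17) − f^{(7)}(12)) = −1/1209600 · (-1.76471e-08 − (-8.13988e-07)) = -6.58351e-13.

S_4 ≈ 0.000156254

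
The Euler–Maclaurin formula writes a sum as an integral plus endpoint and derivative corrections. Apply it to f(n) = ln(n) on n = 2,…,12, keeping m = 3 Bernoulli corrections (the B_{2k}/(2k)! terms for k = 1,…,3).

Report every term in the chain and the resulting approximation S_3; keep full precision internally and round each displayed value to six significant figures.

S_3 ≈ 19.9872

Integral: ∫_2^12 ln(x) dx = 18.4326.
Boundary: ½(f(2) + f(12)) = ½(0.693147 + 2.48491) = 1.58903.
Integral + boundary = 20.0216.
Correction k=1: B_{2}/2! · (f^{(1)}(12) − f^{(1)}(2)) = 1/12 · (0.0833333 − 0.500000) = -0.0347222.
After k=1: 19.9869.
Correction k=2: B_{4}/4! · (f^{(3)}(12) − f^{(3)}(2)) = −1/720 · (0.00115741 − 0.250000) = 0.000345615.
After k=2: 19.9872.
Correction k=3: B_{6}/6! · (f^{(5)}(12) − f^{(5)}(2)) = 1/30240 · (9.64506e-05 − 0.750000) = -2.47984e-05.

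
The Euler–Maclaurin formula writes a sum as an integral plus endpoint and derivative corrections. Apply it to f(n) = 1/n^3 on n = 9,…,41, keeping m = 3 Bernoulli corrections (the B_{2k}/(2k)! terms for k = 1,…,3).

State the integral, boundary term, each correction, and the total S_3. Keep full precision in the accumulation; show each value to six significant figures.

∫_9^41 1/x^3 dx evaluates to 0.00587540.
½[f(9) + f(41)] = ½[0.00137174 + 1.45094e-05] = 0.000693126.
So far: 0.00656852.
k=1: B_{2}/(2)! × [f^{(1)}(41) − f^{(1)}(9)] = 1/12 × (-1.06166e-06 − (-0.000457247)) = 3.80155e-05.
Partial sum through k=1: 0.00660654.
k=2: B_{4}/(4)! × [f^{(3)}(41) − f^{(3)}(9)] = −1/720 × (-1.26313e-08 − (-0.000112901)) = -1.56789e-07.
Partial sum through k=2: 0.00660638.
k=3: B_{6}/(6)! × [f^{(5)}(41) − f^{(5)}(9)] = 1/30240 × (-3.15595e-10 − (-5.85410e-05)) = 1.93587e-09.

S_3 ≈ 0.00660638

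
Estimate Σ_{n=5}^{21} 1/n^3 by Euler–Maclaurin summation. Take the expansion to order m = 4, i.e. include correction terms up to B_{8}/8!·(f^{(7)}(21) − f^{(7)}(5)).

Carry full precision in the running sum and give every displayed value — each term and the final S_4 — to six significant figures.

The integral term ∫_5^21 1/x^3 dx = 0.0188662.
½[f(5) + f(21)] = ½[0.00800000 + 0.000107980] = 0.00405399.
Integral + boundary = 0.0229202.
Order-1 term: 1/12 · (-1.54257e-05 − (-0.00480000)) = 0.000398715.
Partial sum through k=1: 0.0233189.
Order-2 term: −1/720 · (-6.99577e-07 − (-0.00384000)) = -5.33236e-06.
Partial sum through k=2: 0.0233136.
Order-3 term: 1/30240 · (-6.66264e-08 − (-0.00645120)) = 2.13331e-07.
Partial sum through k=3: 0.0233138.
Order-4 term: −1/1209600 · (-1.08778e-08 − (-0.0185795)) = -1.53600e-08.

S_4 ≈ 0.0233138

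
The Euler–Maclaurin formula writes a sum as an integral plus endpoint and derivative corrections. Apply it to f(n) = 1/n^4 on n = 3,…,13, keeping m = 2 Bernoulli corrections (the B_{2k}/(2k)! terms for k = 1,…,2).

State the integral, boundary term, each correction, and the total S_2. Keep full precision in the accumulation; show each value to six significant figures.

S_2 ≈ 0.0196789

The integral term ∫_3^13 1/x^4 dx = 0.0121940.
Boundary: ½(f(3) + f(13)) = ½(0.0123457 + 3.50128e-05) = 0.00619035.
So far: 0.0183843.
Order-1 term: 1/12 · (-1.07732e-05 − (-0.0164609)) = 0.00137084.
Partial sum through k=1: 0.0197551.
Order-2 term: −1/720 · (-1.91240e-06 − (-0.0548697)) = -7.62052e-05.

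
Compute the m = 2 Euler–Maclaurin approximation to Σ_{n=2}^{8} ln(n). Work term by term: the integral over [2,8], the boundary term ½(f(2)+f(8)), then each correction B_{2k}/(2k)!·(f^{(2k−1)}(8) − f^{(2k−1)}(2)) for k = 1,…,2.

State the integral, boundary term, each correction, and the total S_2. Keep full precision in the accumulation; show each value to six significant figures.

S_2 ≈ 10.6046

The integral term ∫_2^8 ln(x) dx = 9.24924.
½[f(2) + f(8)] = ½[0.693147 + 2.07944] = 1.38629.
So far: 10.6355.
Order-1 term: 1/12 · (0.125000 − 0.500000) = -0.0312500.
Partial sum through k=1: 10.6043.
Order-2 term: −1/720 · (0.00390625 − 0.250000) = 0.000341797.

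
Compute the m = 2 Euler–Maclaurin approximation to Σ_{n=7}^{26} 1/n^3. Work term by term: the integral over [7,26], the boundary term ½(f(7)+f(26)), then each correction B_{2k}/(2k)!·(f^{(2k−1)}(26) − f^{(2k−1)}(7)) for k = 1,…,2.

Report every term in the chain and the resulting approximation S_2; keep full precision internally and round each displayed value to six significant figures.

S_2 ≈ 0.0110535

∫_7^26 1/x^3 dx evaluates to 0.00946444.
Endpoint term: (f(7) + f(26))/2 = (0.00291545 + 5.68958e-05)/2 = 0.00148617.
So far: 0.0109506.
k=1: B_{2}/(2)! × [f^{(1)}(26) − f^{(1)}(7)] = 1/12 × (-6.56490e-06 − (-0.00124948)) = 0.000103576.
After k=1: 0.0110542.
k=2: B_{4}/(4)! × [f^{(3)}(26) − f^{(3)}(7)] = −1/720 × (-1.94228e-07 − (-0.000509992)) = -7.08052e-07.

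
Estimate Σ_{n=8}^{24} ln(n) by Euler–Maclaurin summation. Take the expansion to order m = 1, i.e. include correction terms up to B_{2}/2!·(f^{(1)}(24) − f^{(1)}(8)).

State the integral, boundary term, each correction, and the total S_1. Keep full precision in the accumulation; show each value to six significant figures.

∫_8^24 ln(x) dx evaluates to 43.6378.
Endpoint term: (f(8) + f(24))/2 = (2.07944 + 3.17805)/2 = 2.62875.
Integral + boundary = 46.2665.
Correction k=1: B_{2}/2! · (f^{(1)}(24) − f^{(1)}(8)) = 1/12 · (0.0416667 − 0.125000) = -0.00694444.

S_1 ≈ 46.2596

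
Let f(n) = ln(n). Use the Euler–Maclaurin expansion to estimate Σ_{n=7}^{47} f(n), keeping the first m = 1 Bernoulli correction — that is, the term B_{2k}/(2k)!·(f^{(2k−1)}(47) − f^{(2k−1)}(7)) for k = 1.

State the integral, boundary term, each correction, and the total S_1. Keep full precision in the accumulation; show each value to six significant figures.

S_1 ≈ 130.223

The integral term ∫_7^47 ln(x) dx = 127.336.
Endpoint term: (f(7) + f(47))/2 = (1.94591 + 3.85015)/2 = 2.89803.
So far: 130.234.
Order-1 term: 1/12 · (0.0212766 − 0.142857) = -0.0101317.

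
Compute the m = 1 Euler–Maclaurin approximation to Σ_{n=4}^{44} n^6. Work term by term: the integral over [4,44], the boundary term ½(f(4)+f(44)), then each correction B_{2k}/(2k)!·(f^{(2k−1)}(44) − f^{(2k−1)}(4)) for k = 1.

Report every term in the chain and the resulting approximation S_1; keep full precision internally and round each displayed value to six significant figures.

S_1 ≈ 4.93217e+10

Integral: ∫_4^44 x^6 dx = 4.56111e+10.
Endpoint term: (f(4) + f(44))/2 = (4096.00 + 7.25631e+09)/2 = 3.62816e+09.
Running total after boundary: 4.92393e+10.
k=1: B_{2}/(2)! × [f^{(1)}(44) − f^{(1)}(4)] = 1/12 × (9.89497e+08 − 6144.00) = 8.24576e+07.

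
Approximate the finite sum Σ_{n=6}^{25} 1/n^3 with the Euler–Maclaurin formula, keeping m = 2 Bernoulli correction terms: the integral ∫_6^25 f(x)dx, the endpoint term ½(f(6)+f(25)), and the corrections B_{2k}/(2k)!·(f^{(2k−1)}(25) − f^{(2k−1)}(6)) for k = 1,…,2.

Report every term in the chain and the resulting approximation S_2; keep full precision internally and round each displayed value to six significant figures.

∫_6^25 1/x^3 dx evaluates to 0.0130889.
Endpoint term: (f(6) + f(25))/2 = (0.00462963 + 6.40000e-05)/2 = 0.00234681.
Running total after boundary: 0.0154357.
Order-1 term: 1/12 · (-7.68000e-06 − (-0.00231481)) = 0.000192261.
Running total after k=1: 0.0156280.
Order-2 term: −1/720 · (-2.45760e-07 − (-0.00128601)) = -1.78578e-06.

S_2 ≈ 0.0156262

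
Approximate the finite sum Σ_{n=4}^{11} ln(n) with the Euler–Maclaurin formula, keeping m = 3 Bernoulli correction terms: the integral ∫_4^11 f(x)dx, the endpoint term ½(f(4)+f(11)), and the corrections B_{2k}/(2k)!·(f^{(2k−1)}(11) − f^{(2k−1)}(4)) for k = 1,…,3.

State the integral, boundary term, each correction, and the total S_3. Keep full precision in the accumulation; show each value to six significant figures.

∫_4^11 ln(x) dx evaluates to 13.8317.
Boundary: ½(f(4) + f(11)) = ½(1.38629 + 2.39790) = 1.89209.
Running total after boundary: 15.7238.
Correction k=1: B_{2}/2! · (f^{(1)}(11) − f^{(1)}(4)) = 1/12 · (0.0909091 − 0.250000) = -0.0132576.
Partial sum through k=1: 15.7105.
Correction k=2: B_{4}/4! · (f^{(3)}(11) − f^{(3)}(4)) = −1/720 · (0.00150263 − 0.0312500) = 4.13158e-05.
Partial sum through k=2: 15.7105.
Correction k=3: B_{6}/6! · (f^{(5)}(11) − f^{(5)}(4)) = 1/30240 · (0.000149021 − 0.0234375) = -7.70122e-07.

S_3 ≈ 15.7105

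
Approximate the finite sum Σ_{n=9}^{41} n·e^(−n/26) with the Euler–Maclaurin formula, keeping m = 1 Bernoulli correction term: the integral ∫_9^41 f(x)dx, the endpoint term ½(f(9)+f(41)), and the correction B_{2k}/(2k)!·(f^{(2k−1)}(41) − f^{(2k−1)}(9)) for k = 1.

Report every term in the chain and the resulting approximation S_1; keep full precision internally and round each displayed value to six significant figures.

∫_9^41 x·e^(−x/26) dx evaluates to 283.823.
Boundary: ½(f(9) + f(41)) = ½(6.36663 + 8.47100) = 7.41882.
Integral + boundary = 291.242.
Correction k=1: B_{2}/2! · (f^{(1)}(41) − f^{(1)}(9)) = 1/12 · (-0.119198 − 0.462533) = -0.0484776.

S_1 ≈ 291.193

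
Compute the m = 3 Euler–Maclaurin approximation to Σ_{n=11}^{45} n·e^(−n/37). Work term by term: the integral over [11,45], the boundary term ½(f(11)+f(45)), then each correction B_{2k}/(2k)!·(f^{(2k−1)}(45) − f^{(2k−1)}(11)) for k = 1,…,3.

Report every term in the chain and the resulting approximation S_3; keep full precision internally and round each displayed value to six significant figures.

S_3 ≈ 430.834

The integral term ∫_11^45 x·e^(−x/37) dx = 420.130.
Endpoint term: (f(11) + f(45))/2 = (8.17105 + 13.3357)/2 = 10.7534.
Running total after boundary: 430.883.
Correction k=1: B_{2}/2! · (f^{(1)}(45) − f^{(1)}(11)) = 1/12 · (-0.0640755 − 0.521984) = -0.0488383.
Partial sum through k=1: 430.834.
Correction k=2: B_{4}/4! · (f^{(3)}(45) − f^{(3)}(11)) = −1/720 · (0.000386138 − 0.00146649) = 1.50049e-06.
Partial sum through k=2: 430.834.
Correction k=3: B_{6}/6! · (f^{(5)}(45) − f^{(5)}(11)) = 1/30240 · (5.98306e-07 − 1.86391e-06) = -4.18521e-11.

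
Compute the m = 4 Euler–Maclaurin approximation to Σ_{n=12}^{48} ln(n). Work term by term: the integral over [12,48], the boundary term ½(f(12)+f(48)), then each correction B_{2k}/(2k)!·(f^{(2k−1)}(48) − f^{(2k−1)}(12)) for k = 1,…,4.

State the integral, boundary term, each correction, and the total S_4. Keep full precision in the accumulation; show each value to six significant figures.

The integral term ∫_12^48 ln(x) dx = 119.999.
½[f(12) + f(48)] = ½[2.48491 + 3.87120] = 3.17805.
Running total after boundary: 123.177.
Correction k=1: B_{2}/2! · (f^{(1)}(48) − f^{(1)}(12)) = 1/12 · (0.0208333 − 0.0833333) = -0.00520833.
After k=1: 123.172.
Correction k=2: B_{4}/4! · (f^{(3)}(48) − f^{(3)}(12)) = −1/720 · (1.80845e-05 − 0.00115741) = 1.58239e-06.
After k=2: 123.172.
Correction k=3: B_{6}/6! · (f^{(5)}(48) − f^{(5)}(12)) = 1/30240 · (9.41901e-08 − 9.64506e-05) = -3.18639e-09.
After k=3: 123.172.
Correction k=4: B_{8}/8! · (f^{(7)}(48) − f^{(7)}(12)) = −1/1209600 · (1.22643e-09 − 2.00939e-05) = 1.66110e-11.

S_4 ≈ 123.172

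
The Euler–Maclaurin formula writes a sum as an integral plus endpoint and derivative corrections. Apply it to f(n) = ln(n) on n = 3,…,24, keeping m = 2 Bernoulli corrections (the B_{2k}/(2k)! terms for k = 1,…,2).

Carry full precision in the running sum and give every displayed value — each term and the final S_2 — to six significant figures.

S_2 ≈ 54.0916

Integral: ∫_3^24 ln(x) dx = 51.9775.
Endpoint term: (f(3) + f(24))/2 = (1.09861 + 3.17805)/2 = 2.13833.
Integral + boundary = 54.1158.
k=1: B_{2}/(2)! × [f^{(1)}(24) − f^{(1)}(3)] = 1/12 × (0.0416667 − 0.333333) = -0.0243056.
After k=1: 54.0915.
k=2: B_{4}/(4)! × [f^{(3)}(24) − f^{(3)}(3)] = −1/720 × (0.000144676 − 0.0740741) = 0.000102680.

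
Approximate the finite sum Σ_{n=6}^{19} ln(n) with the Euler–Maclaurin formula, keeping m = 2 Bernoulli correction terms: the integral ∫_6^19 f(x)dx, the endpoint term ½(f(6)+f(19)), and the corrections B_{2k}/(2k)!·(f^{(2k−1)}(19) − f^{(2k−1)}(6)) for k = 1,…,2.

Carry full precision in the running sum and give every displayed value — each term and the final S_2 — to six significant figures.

S_2 ≈ 34.5524

Integral: ∫_6^19 ln(x) dx = 32.1938.
½[f(6) + f(19)] = ½[1.79176 + 2.94444] = 2.36810.
So far: 34.5619.
Correction k=1: B_{2}/2! · (f^{(1)}(19) − f^{(1)}(6)) = 1/12 · (0.0526316 − 0.166667) = -0.00950292.
Running total after k=1: 34.5524.
Correction k=2: B_{4}/4! · (f^{(3)}(19) − f^{(3)}(6)) = −1/720 · (0.000291588 − 0.00925926) = 1.24551e-05.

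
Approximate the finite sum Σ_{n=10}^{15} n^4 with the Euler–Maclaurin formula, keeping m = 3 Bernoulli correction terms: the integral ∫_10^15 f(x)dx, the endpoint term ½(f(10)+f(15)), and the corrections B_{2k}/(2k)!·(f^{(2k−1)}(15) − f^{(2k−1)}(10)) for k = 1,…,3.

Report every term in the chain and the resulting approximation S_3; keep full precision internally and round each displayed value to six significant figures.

S_3 ≈ 162979

Integral: ∫_10^15 x^4 dx = 131875.
Endpoint term: (f(10) + f(15))/2 = (10000.0 + 50625.0)/2 = 30312.5.
Integral + boundary = 162188.
Correction k=1: B_{2}/2! · (f^{(1)}(15) − f^{(1)}(10)) = 1/12 · (13500.0 − 4000.00) = 791.667.
After k=1: 162979.
Correction k=2: B_{4}/4! · (f^{(3)}(15) − f^{(3)}(10)) = −1/720 · (360.000 − 240.000) = -0.166667.
After k=2: 162979.
Correction k=3: B_{6}/6! · (f^{(5)}(15) − f^{(5)}(10)) = 1/30240 · (0.00000 − 0.00000) = 0.00000.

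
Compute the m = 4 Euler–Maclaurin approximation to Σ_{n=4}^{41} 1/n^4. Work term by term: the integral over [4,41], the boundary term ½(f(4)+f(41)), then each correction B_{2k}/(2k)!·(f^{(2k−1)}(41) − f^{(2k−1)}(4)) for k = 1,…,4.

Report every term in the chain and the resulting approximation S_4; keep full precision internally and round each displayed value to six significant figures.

The integral term ∫_4^41 1/x^4 dx = 0.00520350.
½[f(4) + f(41)] = ½[0.00390625 + 3.53887e-07] = 0.00195330.
So far: 0.00715680.
Correction k=1: B_{2}/2! · (f^{(1)}(41) − f^{(1)}(4)) = 1/12 · (-3.45256e-08 − (-0.00390625)) = 0.000325518.
After k=1: 0.00748232.
Correction k=2: B_{4}/4! · (f^{(3)}(41) − f^{(3)}(4)) = −1/720 · (-6.16161e-10 − (-0.00732422)) = -1.01725e-05.
After k=2: 0.00747214.
Correction k=3: B_{6}/6! · (f^{(5)}(41) − f^{(5)}(4)) = 1/30240 · (-2.05265e-11 − (-0.0256348)) = 8.47711e-07.
After k=3: 0.00747299.
Correction k=4: B_{8}/8! · (f^{(7)}(41) − f^{(7)}(4)) = −1/1209600 · (-1.09898e-12 − (-0.144196)) = -1.19209e-07.

S_4 ≈ 0.00747287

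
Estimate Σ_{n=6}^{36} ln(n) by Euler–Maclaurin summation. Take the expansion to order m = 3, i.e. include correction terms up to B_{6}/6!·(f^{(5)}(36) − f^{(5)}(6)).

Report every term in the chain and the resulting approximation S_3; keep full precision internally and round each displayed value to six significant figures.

The integral term ∫_6^36 ln(x) dx = 88.2561.
Boundary: ½(f(6) + f(36)) = ½(1.79176 + 3.58352) = 2.68764.
Running total after boundary: 90.9438.
Correction k=1: B_{2}/2! · (f^{(1)}(36) − f^{(1)}(6)) = 1/12 · (0.0277778 − 0.166667) = -0.0115741.
Partial sum through k=1: 90.9322.
Correction k=2: B_{4}/4! · (f^{(3)}(36) − f^{(3)}(6)) = −1/720 · (4.28669e-05 − 0.00925926) = 1.28005e-05.
Partial sum through k=2: 90.9322.
Correction k=3: B_{6}/6! · (f^{(5)}(36) − f^{(5)}(6)) = 1/30240 · (3.96916e-07 − 0.00308642) = -1.02051e-07.

S_3 ≈ 90.9322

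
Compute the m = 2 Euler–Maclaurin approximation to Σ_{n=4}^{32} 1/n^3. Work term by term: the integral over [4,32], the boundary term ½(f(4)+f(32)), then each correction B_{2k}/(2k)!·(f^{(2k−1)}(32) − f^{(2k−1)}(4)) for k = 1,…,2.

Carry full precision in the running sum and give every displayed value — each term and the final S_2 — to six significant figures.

S_2 ≈ 0.0395455

Integral: ∫_4^32 1/x^3 dx = 0.0307617.
Boundary: ½(f(4) + f(32)) = ½(0.0156250 + 3.05176e-05) = 0.00782776.
So far: 0.0385895.
Order-1 term: 1/12 · (-2.86102e-06 − (-0.0117188)) = 0.000976324.
After k=1: 0.0395658.
Order-2 term: −1/720 · (-5.58794e-08 − (-0.0146484)) = -2.03450e-05.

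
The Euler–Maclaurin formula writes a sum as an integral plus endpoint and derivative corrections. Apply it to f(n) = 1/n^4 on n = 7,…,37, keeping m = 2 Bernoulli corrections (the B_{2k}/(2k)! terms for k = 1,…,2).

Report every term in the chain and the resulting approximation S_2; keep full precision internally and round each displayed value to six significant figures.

The integral term ∫_7^37 1/x^4 dx = 0.000965237.
Endpoint term: (f(7) + f(37))/2 = (0.000416493 + 5.33572e-07)/2 = 0.000208513.
Integral + boundary = 0.00117375.
Correction k=1: B_{2}/2! · (f^{(1)}(37) − f^{(1)}(7)) = 1/12 · (-5.76835e-08 − (-0.000237996)) = 1.98282e-05.
After k=1: 0.00119358.
Correction k=2: B_{4}/4! · (f^{(3)}(37) − f^{(3)}(7)) = −1/720 · (-1.26406e-09 − (-0.000145712)) = -2.02376e-07.

S_2 ≈ 0.00119338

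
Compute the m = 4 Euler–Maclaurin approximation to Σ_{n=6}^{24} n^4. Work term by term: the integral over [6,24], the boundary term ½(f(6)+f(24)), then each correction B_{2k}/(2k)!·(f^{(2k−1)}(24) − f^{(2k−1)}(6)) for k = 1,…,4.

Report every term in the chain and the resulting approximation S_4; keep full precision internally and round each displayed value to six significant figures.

The integral term ∫_6^24 x^4 dx = 1.59097e+06.
½[f(6) + f(24)] = ½[1296.00 + 331776] = 166536.
Running total after boundary: 1.75751e+06.
k=1: B_{2}/(2)! × [f^{(1)}(24) − f^{(1)}(6)] = 1/12 × (55296.0 − 864.000) = 4536.00.
After k=1: 1.76204e+06.
k=2: B_{4}/(4)! × [f^{(3)}(24) − f^{(3)}(6)] = −1/720 × (576.000 − 144.000) = -0.600000.
After k=2: 1.76204e+06.
k=3: B_{6}/(6)! × [f^{(5)}(24) − f^{(5)}(6)] = 1/30240 × (0.00000 − 0.00000) = 0.00000.
After k=3: 1.76204e+06.
k=4: B_{8}/(8)! × [f^{(7)}(24) − f^{(7)}(6)] = −1/1209600 × (0.00000 − 0.00000) = 0.00000.

S_4 ≈ 1.76204e+06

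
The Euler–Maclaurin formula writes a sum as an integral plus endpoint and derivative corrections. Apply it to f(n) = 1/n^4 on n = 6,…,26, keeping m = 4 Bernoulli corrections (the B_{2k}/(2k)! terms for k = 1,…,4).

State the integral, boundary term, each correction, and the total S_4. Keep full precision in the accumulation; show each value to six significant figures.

∫_6^26 1/x^4 dx evaluates to 0.00152424.
Endpoint term: (f(6) + f(26))/2 = (0.000771605 + 2.18830e-06)/2 = 0.000386897.
Integral + boundary = 0.00191114.
Order-1 term: 1/12 · (-3.36661e-07 − (-0.000514403)) = 4.28389e-05.
After k=1: 0.00195398.
Order-2 term: −1/720 · (-1.49406e-08 − (-0.000428669)) = -5.95353e-07.
After k=2: 0.00195338.
Order-3 term: 1/30240 · (-1.23768e-09 − (-0.000666819)) = 2.20509e-08.
After k=3: 0.00195341.
Order-4 term: −1/1209600 · (-1.64780e-10 − (-0.00166705)) = -1.37818e-09.

S_4 ≈ 0.00195341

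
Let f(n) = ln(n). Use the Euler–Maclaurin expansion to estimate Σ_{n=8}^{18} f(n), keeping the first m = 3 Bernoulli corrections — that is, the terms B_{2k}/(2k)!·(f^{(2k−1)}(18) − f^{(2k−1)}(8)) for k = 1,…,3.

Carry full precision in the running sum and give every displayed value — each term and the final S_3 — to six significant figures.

Integral: ∫_8^18 ln(x) dx = 25.3912.
½[f(8) + f(18)] = ½[2.07944 + 2.89037] = 2.48491.
Integral + boundary = 27.8761.
k=1: B_{2}/(2)! × [f^{(1)}(18) − f^{(1)}(8)] = 1/12 × (0.0555556 − 0.125000) = -0.00578704.
Running total after k=1: 27.8703.
k=2: B_{4}/(4)! × [f^{(3)}(18) − f^{(3)}(8)] = −1/720 × (0.000342936 − 0.00390625) = 4.94905e-06.
Running total after k=2: 27.8703.
k=3: B_{6}/(6)! × [f^{(5)}(18) − f^{(5)}(8)] = 1/30240 × (1.27013e-05 − 0.000732422) = -2.38003e-08.

S_3 ≈ 27.8703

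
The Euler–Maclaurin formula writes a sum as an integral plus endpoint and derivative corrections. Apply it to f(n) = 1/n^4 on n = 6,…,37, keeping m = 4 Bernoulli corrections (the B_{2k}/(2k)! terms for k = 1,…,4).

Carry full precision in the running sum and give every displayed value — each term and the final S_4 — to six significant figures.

S_4 ≈ 0.00196499

∫_6^37 1/x^4 dx evaluates to 0.00153663.
Endpoint term: (f(6) + f(37))/2 = (0.000771605 + 5.33572e-07)/2 = 0.000386069.
So far: 0.00192270.
k=1: B_{2}/(2)! × [f^{(1)}(37) − f^{(1)}(6)] = 1/12 × (-5.76835e-08 − (-0.000514403)) = 4.28621e-05.
Partial sum through k=1: 0.00196556.
k=2: B_{4}/(4)! × [f^{(3)}(37) − f^{(3)}(6)] = −1/720 × (-1.26406e-09 − (-0.000428669)) = -5.95372e-07.
Partial sum through k=2: 0.00196497.
k=3: B_{6}/(6)! × [f^{(5)}(37) − f^{(5)}(6)] = 1/30240 × (-5.17075e-11 − (-0.000666819)) = 2.20509e-08.
Partial sum through k=3: 0.00196499.
k=4: B_{8}/(8)! × [f^{(7)}(37) − f^{(7)}(6)] = −1/1209600 × (-3.39933e-12 − (-0.00166705)) = -1.37818e-09.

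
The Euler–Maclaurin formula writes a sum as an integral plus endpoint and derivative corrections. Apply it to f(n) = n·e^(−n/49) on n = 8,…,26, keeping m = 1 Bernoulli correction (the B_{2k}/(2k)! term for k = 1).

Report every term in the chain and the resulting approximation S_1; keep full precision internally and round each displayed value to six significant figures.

Integral: ∫_8^26 x·e^(−x/49) dx = 210.479.
Endpoint term: (f(8) + f(26))/2 = (6.79493 + 15.2944)/2 = 11.0446.
So far: 221.524.
Correction k=1: B_{2}/2! · (f^{(1)}(26) − f^{(1)}(8)) = 1/12 · (0.276115 − 0.710694) = -0.0362149.

S_1 ≈ 221.488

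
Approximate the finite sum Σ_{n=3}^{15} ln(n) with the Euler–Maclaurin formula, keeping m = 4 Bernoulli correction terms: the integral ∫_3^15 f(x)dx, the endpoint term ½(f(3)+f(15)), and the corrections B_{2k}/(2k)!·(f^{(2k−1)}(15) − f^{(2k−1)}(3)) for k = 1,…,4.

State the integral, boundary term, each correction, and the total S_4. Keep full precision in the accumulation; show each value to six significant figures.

S_4 ≈ 27.2061

Integral: ∫_3^15 ln(x) dx = 25.3249.
Endpoint term: (f(3) + f(15))/2 = (1.09861 + 2.70805)/2 = 1.90333.
Running total after boundary: 27.2282.
Correction k=1: B_{2}/2! · (f^{(1)}(15) − f^{(1)}(3)) = 1/12 · (0.0666667 − 0.333333) = -0.0222222.
After k=1: 27.2060.
Correction k=2: B_{4}/4! · (f^{(3)}(15) − f^{(3)}(3)) = −1/720 · (0.000592593 − 0.0740741) = 0.000102058.
After k=2: 27.2061.
Correction k=3: B_{6}/6! · (f^{(5)}(15) − f^{(5)}(3)) = 1/30240 · (3.16049e-05 − 0.0987654) = -3.26501e-06.
After k=3: 27.2061.
Correction k=4: B_{8}/8! · (f^{(7)}(15) − f^{(7)}(3)) = −1/1209600 · (4.21399e-06 − 0.329218) = 2.72168e-07.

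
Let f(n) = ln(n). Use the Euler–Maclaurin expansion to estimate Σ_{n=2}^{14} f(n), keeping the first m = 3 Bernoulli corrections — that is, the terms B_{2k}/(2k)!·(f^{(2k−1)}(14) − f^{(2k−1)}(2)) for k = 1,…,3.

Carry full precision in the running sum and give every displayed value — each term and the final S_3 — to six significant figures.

S_3 ≈ 25.1912

∫_2^14 ln(x) dx evaluates to 23.5605.
Endpoint term: (f(2) + f(14))/2 = (0.693147 + 2.63906)/2 = 1.66610.
Integral + boundary = 25.2266.
k=1: B_{2}/(2)! × [f^{(1)}(14) − f^{(1)}(2)] = 1/12 × (0.0714286 − 0.500000) = -0.0357143.
Running total after k=1: 25.1909.
k=2: B_{4}/(4)! × [f^{(3)}(14) − f^{(3)}(2)] = −1/720 × (0.000728863 − 0.250000) = 0.000346210.
Running total after k=2: 25.1912.
k=3: B_{6}/(6)! × [f^{(5)}(14) − f^{(5)}(2)] = 1/30240 × (4.46243e-05 − 0.750000) = -2.48001e-05.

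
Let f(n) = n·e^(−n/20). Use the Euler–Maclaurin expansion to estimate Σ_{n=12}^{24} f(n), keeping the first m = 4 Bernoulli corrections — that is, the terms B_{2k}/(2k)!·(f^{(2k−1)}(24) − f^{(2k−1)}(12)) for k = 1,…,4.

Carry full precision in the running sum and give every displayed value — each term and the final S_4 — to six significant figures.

S_4 ≈ 93.0724

Integral: ∫_12^24 x·e^(−x/20) dx = 86.1885.
½[f(12) + f(24)] = ½[6.58574 + 7.22866] = 6.90720.
Integral + boundary = 93.0957.
Order-1 term: 1/12 · (-0.0602388 − 0.219525) = -0.0233136.
Partial sum through k=1: 93.0724.
Order-2 term: −1/720 · (0.00135537 − 0.00329287) = 2.69097e-06.
Partial sum through k=2: 93.0724.
Order-3 term: 1/30240 · (7.15336e-06 − 1.50923e-05) = -2.62532e-10.
Partial sum through k=3: 93.0724.
Order-4 term: −1/1209600 · (2.72957e-08 − 5.48812e-08) = 2.28054e-14.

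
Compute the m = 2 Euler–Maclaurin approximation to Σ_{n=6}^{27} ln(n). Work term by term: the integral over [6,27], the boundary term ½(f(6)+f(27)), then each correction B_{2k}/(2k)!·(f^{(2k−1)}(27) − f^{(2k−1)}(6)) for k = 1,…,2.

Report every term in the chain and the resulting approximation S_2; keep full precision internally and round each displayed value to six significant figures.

The integral term ∫_6^27 ln(x) dx = 57.2370.
Endpoint term: (f(6) + f(27))/2 = (1.79176 + 3.29584)/2 = 2.54380.
Integral + boundary = 59.7808.
Order-1 term: 1/12 · (0.0370370 − 0.166667) = -0.0108025.
Running total after k=1: 59.7700.
Order-2 term: −1/720 · (0.000101611 − 0.00925926) = 1.27190e-05.

S_2 ≈ 59.7700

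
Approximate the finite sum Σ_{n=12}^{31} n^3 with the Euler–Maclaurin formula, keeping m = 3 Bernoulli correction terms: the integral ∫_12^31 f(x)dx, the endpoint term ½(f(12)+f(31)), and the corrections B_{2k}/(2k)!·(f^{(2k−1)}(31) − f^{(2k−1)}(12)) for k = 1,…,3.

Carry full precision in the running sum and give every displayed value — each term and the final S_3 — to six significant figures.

Integral: ∫_12^31 x^3 dx = 225696.
Boundary: ½(f(12) + f(31)) = ½(1728.00 + 29791.0) = 15759.5.
Integral + boundary = 241456.
k=1: B_{2}/(2)! × [f^{(1)}(31) − f^{(1)}(12)] = 1/12 × (2883.00 − 432.000) = 204.250.
Partial sum through k=1: 241660.
k=2: B_{4}/(4)! × [f^{(3)}(31) − f^{(3)}(12)] = −1/720 × (6.00000 − 6.00000) = 0.00000.
Partial sum through k=2: 241660.
k=3: B_{6}/(6)! × [f^{(5)}(31) − f^{(5)}(12)] = 1/30240 × (0.00000 − 0.00000) = 0.00000.

S_3 ≈ 241660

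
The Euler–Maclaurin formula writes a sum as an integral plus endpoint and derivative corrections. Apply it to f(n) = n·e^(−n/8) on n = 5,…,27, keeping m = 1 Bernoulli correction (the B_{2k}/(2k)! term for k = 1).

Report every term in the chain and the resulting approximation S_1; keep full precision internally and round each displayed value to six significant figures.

S_1 ≈ 47.8627

∫_5^27 x·e^(−x/8) dx evaluates to 46.0861.
Endpoint term: (f(5) + f(27))/2 = (2.67631 + 0.923889)/2 = 1.80010.
Integral + boundary = 47.8862.
k=1: B_{2}/(2)! × [f^{(1)}(27) − f^{(1)}(5)] = 1/12 × (-0.0812680 − 0.200723) = -0.0234993.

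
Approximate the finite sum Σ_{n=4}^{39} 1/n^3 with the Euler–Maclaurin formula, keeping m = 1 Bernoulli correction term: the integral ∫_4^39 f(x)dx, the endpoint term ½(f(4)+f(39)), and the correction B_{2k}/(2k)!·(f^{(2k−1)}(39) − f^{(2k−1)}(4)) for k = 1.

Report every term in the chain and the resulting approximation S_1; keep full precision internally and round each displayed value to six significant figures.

S_1 ≈ 0.0397187

The integral term ∫_4^39 1/x^3 dx = 0.0309213.
Endpoint term: (f(4) + f(39))/2 = (0.0156250 + 1.68580e-05)/2 = 0.00782093.
Running total after boundary: 0.0387422.
Correction k=1: B_{2}/2! · (f^{(1)}(39) − f^{(1)}(4)) = 1/12 · (-1.29677e-06 − (-0.0117188)) = 0.000976454.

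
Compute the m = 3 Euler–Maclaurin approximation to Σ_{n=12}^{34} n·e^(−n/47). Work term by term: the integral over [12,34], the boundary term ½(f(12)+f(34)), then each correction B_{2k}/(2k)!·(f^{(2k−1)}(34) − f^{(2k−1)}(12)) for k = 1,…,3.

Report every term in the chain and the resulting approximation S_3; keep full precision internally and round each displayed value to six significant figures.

Integral: ∫_12^34 x·e^(−x/47) dx = 301.390.
Boundary: ½(f(12) + f(34)) = ½(9.29603 + 16.4933) = 12.8947.
So far: 314.284.
Order-1 term: 1/12 · (0.134176 − 0.576881) = -0.0368921.
After k=1: 314.247.
Order-2 term: −1/720 · (0.000499942 − 0.000962526) = 6.42478e-07.
After k=2: 314.247.
Order-3 term: 1/30240 · (4.25144e-07 − 7.53237e-07) = -1.08496e-11.

S_3 ≈ 314.247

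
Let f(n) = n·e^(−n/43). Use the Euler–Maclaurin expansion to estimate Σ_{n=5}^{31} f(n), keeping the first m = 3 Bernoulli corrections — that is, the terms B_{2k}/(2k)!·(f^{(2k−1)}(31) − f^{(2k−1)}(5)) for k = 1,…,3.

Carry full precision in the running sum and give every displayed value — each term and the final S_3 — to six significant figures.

S_3 ≈ 299.731

∫_5^31 x·e^(−x/43) dx evaluates to 290.022.
½[f(5) + f(31)] = ½[4.45113 + 15.0753] = 9.76321.
Running total after boundary: 299.786.
Correction k=1: B_{2}/2! · (f^{(1)}(31) − f^{(1)}(5)) = 1/12 · (0.135712 − 0.786712) = -0.0542500.
Partial sum through k=1: 299.731.
Correction k=2: B_{4}/4! · (f^{(3)}(31) − f^{(3)}(5)) = −1/720 · (0.000599411 − 0.00138841) = 1.09583e-06.
Partial sum through k=2: 299.731.
Correction k=3: B_{6}/6! · (f^{(5)}(31) − f^{(5)}(5)) = 1/30240 · (6.08667e-07 − 1.27168e-06) = -2.19250e-11.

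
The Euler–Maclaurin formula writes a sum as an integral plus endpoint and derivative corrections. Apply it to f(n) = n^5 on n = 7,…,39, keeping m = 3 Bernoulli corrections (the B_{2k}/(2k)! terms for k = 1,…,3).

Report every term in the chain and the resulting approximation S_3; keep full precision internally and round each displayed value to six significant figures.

∫_7^39 x^5 dx evaluates to 5.86438e+08.
Boundary: ½(f(7) + f(39)) = ½(16807.0 + 9.02242e+07) = 4.51205e+07.
So far: 6.31558e+08.
k=1: B_{2}/(2)! × [f^{(1)}(39) − f^{(1)}(7)] = 1/12 × (1.15672e+07 − 12005.0) = 962933.
After k=1: 6.32521e+08.
k=2: B_{4}/(4)! × [f^{(3)}(39) − f^{(3)}(7)] = −1/720 × (91260.0 − 2940.00) = -122.667.
After k=2: 6.32521e+08.
k=3: B_{6}/(6)! × [f^{(5)}(39) − f^{(5)}(7)] = 1/30240 × (120.000 − 120.000) = 0.00000.

S_3 ≈ 6.32521e+08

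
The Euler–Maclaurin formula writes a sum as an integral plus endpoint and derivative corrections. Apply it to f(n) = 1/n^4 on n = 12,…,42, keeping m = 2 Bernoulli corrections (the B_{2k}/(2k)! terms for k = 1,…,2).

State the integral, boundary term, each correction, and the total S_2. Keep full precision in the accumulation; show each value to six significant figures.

Integral: ∫_12^42 1/x^4 dx = 0.000188402.
Endpoint term: (f(12) + f(42))/2 = (4.82253e-05 + 3.21368e-07)/2 = 2.42733e-05.
Running total after boundary: 0.000212675.
Correction k=1: B_{2}/2! · (f^{(1)}(42) − f^{(1)}(12)) = 1/12 · (-3.06065e-08 − (-1.60751e-05)) = 1.33704e-06.
Running total after k=1: 0.000214012.
Correction k=2: B_{4}/4! · (f^{(3)}(42) − f^{(3)}(12)) = −1/720 · (-5.20519e-10 − (-3.34898e-06)) = -4.65064e-09.

S_2 ≈ 0.000214008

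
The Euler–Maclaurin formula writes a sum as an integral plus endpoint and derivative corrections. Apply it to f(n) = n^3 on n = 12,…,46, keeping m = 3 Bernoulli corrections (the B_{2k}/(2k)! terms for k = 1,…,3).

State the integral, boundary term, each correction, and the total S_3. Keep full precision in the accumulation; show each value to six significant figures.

The integral term ∫_12^46 x^3 dx = 1.11418e+06.
Endpoint term: (f(12) + f(46))/2 = (1728.00 + 97336.0)/2 = 49532.0.
Running total after boundary: 1.16371e+06.
k=1: B_{2}/(2)! × [f^{(1)}(46) − f^{(1)}(12)] = 1/12 × (6348.00 − 432.000) = 493.000.
After k=1: 1.16420e+06.
k=2: B_{4}/(4)! × [f^{(3)}(46) − f^{(3)}(12)] = −1/720 × (6.00000 − 6.00000) = 0.00000.
After k=2: 1.16420e+06.
k=3: B_{6}/(6)! × [f^{(5)}(46) − f^{(5)}(12)] = 1/30240 × (0.00000 − 0.00000) = 0.00000.

S_3 ≈ 1.16420e+06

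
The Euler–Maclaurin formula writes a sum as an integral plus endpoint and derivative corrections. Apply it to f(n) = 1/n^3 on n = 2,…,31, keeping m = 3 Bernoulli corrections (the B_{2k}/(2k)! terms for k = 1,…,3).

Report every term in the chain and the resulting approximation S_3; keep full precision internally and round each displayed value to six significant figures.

S_3 ≈ 0.201645

∫_2^31 1/x^3 dx evaluates to 0.124480.
Endpoint term: (f(2) + f(31))/2 = (0.125000 + 3.35672e-05)/2 = 0.0625168.
So far: 0.186996.
Order-1 term: 1/12 · (-3.24844e-06 − (-0.187500)) = 0.0156247.
Running total after k=1: 0.202621.
Order-2 term: −1/720 · (-6.76054e-08 − (-0.937500)) = -0.00130208.
Running total after k=2: 0.201319.
Order-3 term: 1/30240 · (-2.95466e-09 − (-9.84375)) = 0.000325521.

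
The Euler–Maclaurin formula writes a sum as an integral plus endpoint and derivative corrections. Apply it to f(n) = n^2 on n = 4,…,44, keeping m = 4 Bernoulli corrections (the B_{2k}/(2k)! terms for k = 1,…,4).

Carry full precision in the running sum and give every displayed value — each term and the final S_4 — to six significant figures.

Integral: ∫_4^44 x^2 dx = 28373.3.
Boundary: ½(f(4) + f(44)) = ½(16.0000 + 1936.00) = 976.000.
Integral + boundary = 29349.3.
k=1: B_{2}/(2)! × [f^{(1)}(44) − f^{(1)}(4)] = 1/12 × (88.0000 − 8.00000) = 6.66667.
Running total after k=1: 29356.0.
k=2: B_{4}/(4)! × [f^{(3)}(44) − f^{(3)}(4)] = −1/720 × (0.00000 − 0.00000) = 0.00000.
Running total after k=2: 29356.0.
k=3: B_{6}/(6)! × [f^{(5)}(44) − f^{(5)}(4)] = 1/30240 × (0.00000 − 0.00000) = 0.00000.
Running total after k=3: 29356.0.
k=4: B_{8}/(8)! × [f^{(7)}(44) − f^{(7)}(4)] = −1/1209600 × (0.00000 − 0.00000) = 0.00000.

S_4 ≈ 29356.0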